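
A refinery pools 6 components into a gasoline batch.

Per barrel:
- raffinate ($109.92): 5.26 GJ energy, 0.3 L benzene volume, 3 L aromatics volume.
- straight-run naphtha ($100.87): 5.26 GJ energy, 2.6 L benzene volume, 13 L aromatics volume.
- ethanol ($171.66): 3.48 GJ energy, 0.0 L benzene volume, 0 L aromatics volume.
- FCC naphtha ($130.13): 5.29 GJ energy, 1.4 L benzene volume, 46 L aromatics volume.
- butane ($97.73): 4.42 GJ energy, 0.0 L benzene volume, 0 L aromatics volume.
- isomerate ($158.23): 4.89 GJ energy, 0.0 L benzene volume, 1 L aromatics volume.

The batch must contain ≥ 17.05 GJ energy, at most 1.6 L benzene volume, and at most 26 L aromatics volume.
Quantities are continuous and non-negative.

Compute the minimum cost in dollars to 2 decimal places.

$353.83

Treat it as an LP. Let x1 = barrels of raffinate, x2 = barrels of straight-run naphtha, x3 = barrels of ethanol, x4 = barrels of FCC naphtha, x5 = barrels of butane, x6 = barrels of isomerate.
min 109.92x1 + 100.87x2 + 171.66x3 + 130.13x4 + 97.73x5 + 158.23x6 s.t.:
  5.26x1 + 5.26x2 + 3.48x3 + 5.29x4 + 4.42x5 + 4.89x6 ≥ 17.05   (energy)
  0.3x1 + 2.6x2 + 1.4x4 ≤ 1.6   (benzene volume)
  3x1 + 13x2 + 46x4 + 1x6 ≤ 26   (aromatics volume)
  x1, x2, x3, x4, x5, x6 ≥ 0.
The minimum-cost mix takes nothing from ethanol, FCC naphtha, butane, isomerate — only raffinate, straight-run naphtha. There the energy and benzene volume constraints are tight.
That vertex is x1 = 2.9686, x2 = 0.27286.
Hence cost = 109.92·2.9686 + 100.87·0.27286 = $353.8319.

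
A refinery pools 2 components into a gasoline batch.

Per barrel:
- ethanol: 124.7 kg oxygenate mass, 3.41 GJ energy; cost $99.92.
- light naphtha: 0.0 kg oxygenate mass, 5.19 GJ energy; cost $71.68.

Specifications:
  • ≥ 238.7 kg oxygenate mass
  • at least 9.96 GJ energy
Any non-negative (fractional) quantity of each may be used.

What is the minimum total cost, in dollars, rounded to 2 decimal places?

Let x1 = barrels of ethanol, x2 = barrels of light naphtha.
min 99.92x1 + 71.68x2 subject to:
  124.7x1 ≥ 238.7   (oxygenate mass)
  3.41x1 + 5.19x2 ≥ 9.96   (energy)
  x1, x2 ≥ 0.
Both inputs are positive at the optimum. The oxygenate mass and energy requirements are met with equality.
Optimal quantities: ethanol = 1.91419 barrels, light naphtha = 0.661387 barrels.
Total cost: 99.92·1.91419 + 71.68·0.661387 = 238.6741.

$238.67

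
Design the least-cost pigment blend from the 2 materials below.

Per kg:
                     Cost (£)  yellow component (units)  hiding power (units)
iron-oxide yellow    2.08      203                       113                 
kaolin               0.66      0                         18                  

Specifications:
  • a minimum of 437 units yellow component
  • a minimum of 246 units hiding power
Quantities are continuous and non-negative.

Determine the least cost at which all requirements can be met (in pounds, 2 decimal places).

Set it up as a linear program. Let x1 = kg of iron-oxide yellow, x2 = kg of kaolin.
Minimize 2.08x1 + 0.66x2 s.t.:
  203x1 ≥ 437   (yellow component)
  113x1 + 18x2 ≥ 246   (hiding power)
  x1, x2 ≥ 0.
At the optimum only iron-oxide yellow is positive (kaolin = 0). Binding constraint: hiding power.
So iron-oxide yellow = 2.177 kg.
Cost = 2.08·2.177 = 4.5282.

£4.53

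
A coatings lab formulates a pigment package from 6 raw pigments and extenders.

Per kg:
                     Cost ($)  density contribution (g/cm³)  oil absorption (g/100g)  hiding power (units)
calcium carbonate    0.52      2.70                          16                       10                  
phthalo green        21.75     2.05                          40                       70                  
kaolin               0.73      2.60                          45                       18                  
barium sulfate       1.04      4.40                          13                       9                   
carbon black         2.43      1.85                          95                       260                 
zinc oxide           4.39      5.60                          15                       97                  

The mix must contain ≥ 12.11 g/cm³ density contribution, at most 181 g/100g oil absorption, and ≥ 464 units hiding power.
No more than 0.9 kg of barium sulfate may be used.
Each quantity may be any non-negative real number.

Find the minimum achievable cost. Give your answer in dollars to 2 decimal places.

$7.25

Let x1 = kg of calcium carbonate, x2 = kg of phthalo green, x3 = kg of kaolin, x4 = kg of barium sulfate, x5 = kg of carbon black, x6 = kg of zinc oxide.
Minimize 0.52x1 + 21.75x2 + 0.73x3 + 1.04x4 + 2.43x5 + 4.39x6 with:
  2.7x1 + 2.05x2 + 2.6x3 + 4.4x4 + 1.85x5 + 5.6x6 ≥ 12.11   (density contribution)
  16x1 + 40x2 + 45x3 + 13x4 + 95x5 + 15x6 ≤ 181   (oil absorption)
  10x1 + 70x2 + 18x3 + 9x4 + 260x5 + 97x6 ≥ 464   (hiding power)
  x4 ≤ 0.9
  x1, x2, x3, x4, x5, x6 ≥ 0.
The minimum-cost mix takes nothing from phthalo green, kaolin — only calcium carbonate, barium sulfate, carbon black, zinc oxide. The density contribution, oil absorption, hiding power, the barium sulfate cap requirements are met with equality.
So calcium carbonate = 0.9938 kg, barium sulfate = 0.9 kg, carbon black = 1.541 kg, zinc oxide = 0.4671 kg.
Cost = 0.52·0.9938 + 1.04·0.9 + 2.43·1.541 + 4.39·0.4671 = 7.2480.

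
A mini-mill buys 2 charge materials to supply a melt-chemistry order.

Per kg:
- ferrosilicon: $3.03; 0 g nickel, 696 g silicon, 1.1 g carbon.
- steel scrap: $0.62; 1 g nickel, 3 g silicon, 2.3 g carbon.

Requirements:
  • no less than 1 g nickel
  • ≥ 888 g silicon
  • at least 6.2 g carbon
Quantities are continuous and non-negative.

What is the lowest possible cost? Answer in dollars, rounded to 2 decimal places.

This is a linear program. Let x1 = kg of ferrosilicon, x2 = kg of steel scrap.
Minimise 3.03x1 + 0.62x2 subject to:
  1x2 ≥ 1   (nickel)
  696x1 + 3x2 ≥ 888   (silicon)
  1.1x1 + 2.3x2 ≥ 6.2   (carbon)
  x1, x2 ≥ 0.
Both inputs are positive at the optimum. Binding constraints: silicon and carbon.
Solving gives x1 = 1.267, x2 = 2.09.
Objective = 3.03·1.267 + 0.62·2.09 = 5.1348.

$5.13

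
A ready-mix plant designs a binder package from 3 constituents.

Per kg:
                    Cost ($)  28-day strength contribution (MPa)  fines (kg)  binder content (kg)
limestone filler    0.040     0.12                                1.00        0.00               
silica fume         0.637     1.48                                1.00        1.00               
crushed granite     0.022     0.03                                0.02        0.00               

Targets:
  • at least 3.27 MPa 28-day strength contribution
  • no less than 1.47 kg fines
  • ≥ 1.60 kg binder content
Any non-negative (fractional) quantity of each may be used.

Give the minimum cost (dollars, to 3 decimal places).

$1.320

Let x1 = kg of limestone filler, x2 = kg of silica fume, x3 = kg of crushed granite.
Minimize 0.04x1 + 0.637x2 + 0.022x3 s.t.:
  0.12x1 + 1.48x2 + 0.03x3 ≥ 3.27   (28-day strength contribution)
  1x1 + 1x2 + 0.02x3 ≥ 1.47   (fines)
  1x2 ≥ 1.6   (binder content)
  x1, x2, x3 ≥ 0.
At the optimum only limestone filler, silica fume are positive (crushed granite = 0). The 28-day strength contribution and binder content requirements are met with equality.
So limestone filler = 7.517 kg, silica fume = 1.6 kg.
Hence cost = 0.04·7.517 + 0.637·1.6 = $1.31988.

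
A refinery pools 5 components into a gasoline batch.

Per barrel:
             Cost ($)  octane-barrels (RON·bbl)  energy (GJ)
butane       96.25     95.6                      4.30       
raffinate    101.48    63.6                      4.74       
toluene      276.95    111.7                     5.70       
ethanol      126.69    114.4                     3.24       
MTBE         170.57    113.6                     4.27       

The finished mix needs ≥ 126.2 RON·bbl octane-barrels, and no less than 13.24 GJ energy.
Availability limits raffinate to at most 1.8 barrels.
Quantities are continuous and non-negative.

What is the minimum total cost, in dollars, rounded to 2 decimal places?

Let x1 = barrels of butane, x2 = barrels of raffinate, x3 = barrels of toluene, x4 = barrels of ethanol, x5 = barrels of MTBE.
Minimise 96.25x1 + 101.48x2 + 276.95x3 + 126.69x4 + 170.57x5 subject to:
  95.6x1 + 63.6x2 + 111.7x3 + 114.4x4 + 113.6x5 ≥ 126.2   (octane-barrels)
  4.3x1 + 4.74x2 + 5.7x3 + 3.24x4 + 4.27x5 ≥ 13.24   (energy)
  x2 ≤ 1.8
  x1, x2, x3, x4, x5 ≥ 0.
The cheapest feasible vertex uses only butane, raffinate; toluene, ethanol, MTBE are not used. Binding constraints: energy and the raffinate cap.
That vertex is x1 = 1.0949, x2 = 1.8.
Objective = 96.25·1.0949 + 101.48·1.8 = 288.0481.

$288.05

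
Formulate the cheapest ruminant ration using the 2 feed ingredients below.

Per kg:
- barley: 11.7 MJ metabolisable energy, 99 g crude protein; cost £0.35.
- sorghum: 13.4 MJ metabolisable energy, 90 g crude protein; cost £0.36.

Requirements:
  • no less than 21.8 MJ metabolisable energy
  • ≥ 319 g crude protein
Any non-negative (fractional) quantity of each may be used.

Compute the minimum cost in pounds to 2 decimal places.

Let x1 = kg of barley, x2 = kg of sorghum.
Minimize 0.35x1 + 0.36x2 s.t.:
  11.7x1 + 13.4x2 ≥ 21.8   (metabolisable energy)
  99x1 + 90x2 ≥ 319   (crude protein)
  x1, x2 ≥ 0.
The cheapest feasible vertex uses only barley; sorghum is not used. Binding constraint: crude protein.
Optimal quantities: barley = 3.222 kg.
Hence cost = 0.35·3.222 = £1.1277.

£1.13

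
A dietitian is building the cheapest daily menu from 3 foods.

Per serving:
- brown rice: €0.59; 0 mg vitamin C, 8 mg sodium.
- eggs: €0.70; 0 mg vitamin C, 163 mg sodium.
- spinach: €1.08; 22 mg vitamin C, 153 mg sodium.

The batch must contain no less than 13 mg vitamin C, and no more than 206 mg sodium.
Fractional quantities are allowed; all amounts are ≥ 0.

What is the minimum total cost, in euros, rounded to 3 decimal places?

Let x1 = servings of brown rice, x2 = servings of eggs, x3 = servings of spinach.
Minimise 0.59x1 + 0.7x2 + 1.08x3 s.t.:
  22x3 ≥ 13   (vitamin C)
  8x1 + 163x2 + 153x3 ≤ 206   (sodium)
  x1, x2, x3 ≥ 0.
At the optimum only spinach is positive (brown rice, eggs = 0). There the vitamin C constraint is tight.
Optimal quantities: spinach = 0.5909 servings.
Hence cost = 1.08·0.5909 = €0.63817.

€0.638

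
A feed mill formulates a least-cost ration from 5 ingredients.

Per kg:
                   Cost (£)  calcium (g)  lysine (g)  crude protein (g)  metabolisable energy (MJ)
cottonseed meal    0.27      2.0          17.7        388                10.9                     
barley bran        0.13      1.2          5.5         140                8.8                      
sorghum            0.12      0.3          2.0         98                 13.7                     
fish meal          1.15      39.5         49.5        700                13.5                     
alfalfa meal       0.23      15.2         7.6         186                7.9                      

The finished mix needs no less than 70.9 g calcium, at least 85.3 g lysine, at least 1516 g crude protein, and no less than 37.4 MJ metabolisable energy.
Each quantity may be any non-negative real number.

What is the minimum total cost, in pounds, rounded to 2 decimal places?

Let x1 = kg of cottonseed meal, x2 = kg of barley bran, x3 = kg of sorghum, x4 = kg of fish meal, x5 = kg of alfalfa meal.
Minimise 0.27x1 + 0.13x2 + 0.12x3 + 1.15x4 + 0.23x5 subject to:
  2x1 + 1.2x2 + 0.3x3 + 39.5x4 + 15.2x5 ≥ 70.9   (calcium)
  17.7x1 + 5.5x2 + 2x3 + 49.5x4 + 7.6x5 ≥ 85.3   (lysine)
  388x1 + 140x2 + 98x3 + 700x4 + 186x5 ≥ 1516   (crude protein)
  10.9x1 + 8.8x2 + 13.7x3 + 13.5x4 + 7.9x5 ≥ 37.4   (metabolisable energy)
  x1, x2, x3, x4, x5 ≥ 0.
The optimal basis is {cottonseed meal, alfalfa meal}; barley bran, sorghum, fish meal drop out. Binding constraints: calcium and lysine.
That vertex is x1 = 2.985, x5 = 4.272.
Hence cost = 0.27·2.985 + 0.23·4.272 = £1.7885.

£1.79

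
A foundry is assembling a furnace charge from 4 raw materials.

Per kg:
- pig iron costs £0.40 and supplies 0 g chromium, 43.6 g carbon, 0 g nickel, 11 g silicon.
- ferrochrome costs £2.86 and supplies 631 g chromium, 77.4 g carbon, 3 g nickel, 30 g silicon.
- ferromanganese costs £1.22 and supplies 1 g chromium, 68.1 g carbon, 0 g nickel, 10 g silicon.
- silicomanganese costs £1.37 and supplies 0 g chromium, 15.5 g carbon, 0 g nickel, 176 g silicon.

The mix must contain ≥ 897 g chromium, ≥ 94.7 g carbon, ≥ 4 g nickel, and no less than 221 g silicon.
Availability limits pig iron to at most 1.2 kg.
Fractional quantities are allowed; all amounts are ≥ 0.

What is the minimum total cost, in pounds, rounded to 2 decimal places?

Set it up as a linear program. Let x1 = kg of pig iron, x2 = kg of ferrochrome, x3 = kg of ferromanganese, x4 = kg of silicomanganese.
Minimise 0.4x1 + 2.86x2 + 1.22x3 + 1.37x4 subject to:
  631x2 + 1x3 ≥ 897   (chromium)
  43.6x1 + 77.4x2 + 68.1x3 + 15.5x4 ≥ 94.7   (carbon)
  3x2 ≥ 4   (nickel)
  11x1 + 30x2 + 10x3 + 176x4 ≥ 221   (silicon)
  x1 ≤ 1.2
  x1, x2, x3, x4 ≥ 0.
The cheapest feasible vertex uses only ferrochrome, silicomanganese; pig iron, ferromanganese are not used. The chromium and silicon requirements are met with equality.
So ferrochrome = 1.422 kg, silicomanganese = 1.013 kg.
Total cost: 2.86·1.422 + 1.37·1.013 = 5.4547.

£5.45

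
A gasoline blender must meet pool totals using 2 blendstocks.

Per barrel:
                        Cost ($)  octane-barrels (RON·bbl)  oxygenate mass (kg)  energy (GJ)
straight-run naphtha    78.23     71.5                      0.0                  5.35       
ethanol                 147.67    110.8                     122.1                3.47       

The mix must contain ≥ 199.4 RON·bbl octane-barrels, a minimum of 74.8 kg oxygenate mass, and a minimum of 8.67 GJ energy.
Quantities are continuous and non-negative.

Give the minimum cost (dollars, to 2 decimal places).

$234.37

Let x1 = barrels of straight-run naphtha, x2 = barrels of ethanol.
Minimise 78.23x1 + 147.67x2 with:
  71.5x1 + 110.8x2 ≥ 199.4   (octane-barrels)
  122.1x2 ≥ 74.8   (oxygenate mass)
  5.35x1 + 3.47x2 ≥ 8.67   (energy)
  x1, x2 ≥ 0.
Both inputs are positive at the optimum. There the octane-barrels and oxygenate mass constraints are tight.
Optimal quantities: straight-run naphtha = 1.8395 barrels, ethanol = 0.61261 barrels.
Total cost: 78.23·1.8395 + 147.67·0.61261 = 234.3682.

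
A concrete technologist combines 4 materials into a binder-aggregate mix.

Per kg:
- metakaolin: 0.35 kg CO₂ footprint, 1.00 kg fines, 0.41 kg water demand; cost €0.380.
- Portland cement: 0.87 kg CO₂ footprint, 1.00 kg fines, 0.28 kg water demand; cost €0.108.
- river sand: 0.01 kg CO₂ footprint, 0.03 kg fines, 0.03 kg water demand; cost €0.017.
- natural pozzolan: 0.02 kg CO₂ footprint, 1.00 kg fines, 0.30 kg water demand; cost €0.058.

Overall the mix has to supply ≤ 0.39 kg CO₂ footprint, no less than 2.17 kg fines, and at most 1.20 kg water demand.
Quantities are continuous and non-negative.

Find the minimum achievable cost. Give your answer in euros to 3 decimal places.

Set it up as a linear program. Let x1 = kg of metakaolin, x2 = kg of Portland cement, x3 = kg of river sand, x4 = kg of natural pozzolan.
min 0.38x1 + 0.108x2 + 0.017x3 + 0.058x4 subject to:
  0.35x1 + 0.87x2 + 0.01x3 + 0.02x4 ≤ 0.39   (CO₂ footprint)
  1x1 + 1x2 + 0.03x3 + 1x4 ≥ 2.17   (fines)
  0.41x1 + 0.28x2 + 0.03x3 + 0.3x4 ≤ 1.2   (water demand)
  x1, x2, x3, x4 ≥ 0.
The optimal basis is {natural pozzolan}; metakaolin, Portland cement, river sand drop out. There the fines constraint is tight.
So natural pozzolan = 2.17 kg.
Total cost: 0.058·2.17 = 0.12586.

€0.126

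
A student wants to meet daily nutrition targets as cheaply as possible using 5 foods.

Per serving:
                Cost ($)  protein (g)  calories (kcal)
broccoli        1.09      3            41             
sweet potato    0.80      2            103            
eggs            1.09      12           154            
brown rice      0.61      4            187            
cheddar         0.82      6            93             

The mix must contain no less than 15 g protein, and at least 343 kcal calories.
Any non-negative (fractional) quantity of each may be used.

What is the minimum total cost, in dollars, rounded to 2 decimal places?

$1.64

This is a linear program. Let x1 = servings of broccoli, x2 = servings of sweet potato, x3 = servings of eggs, x4 = servings of brown rice, x5 = servings of cheddar.
Minimize 1.09x1 + 0.8x2 + 1.09x3 + 0.61x4 + 0.82x5 subject to:
  3x1 + 2x2 + 12x3 + 4x4 + 6x5 ≥ 15   (protein)
  41x1 + 103x2 + 154x3 + 187x4 + 93x5 ≥ 343   (calories)
  x1, x2, x3, x4, x5 ≥ 0.
The minimum-cost mix takes nothing from broccoli, sweet potato, cheddar — only eggs, brown rice. Binding constraints: protein and calories.
Optimal quantities: eggs = 0.8802 servings, brown rice = 1.109 servings.
Cost = 1.09·0.8802 + 0.61·1.109 = 1.6359.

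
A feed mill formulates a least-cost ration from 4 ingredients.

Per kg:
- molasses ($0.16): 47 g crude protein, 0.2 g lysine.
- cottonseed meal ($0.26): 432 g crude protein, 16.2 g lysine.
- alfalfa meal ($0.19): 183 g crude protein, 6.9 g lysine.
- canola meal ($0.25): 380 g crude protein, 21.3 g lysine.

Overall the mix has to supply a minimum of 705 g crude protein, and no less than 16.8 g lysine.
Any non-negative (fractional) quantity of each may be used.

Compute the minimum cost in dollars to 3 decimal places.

$0.424

Treat it as an LP. Let x1 = kg of molasses, x2 = kg of cottonseed meal, x3 = kg of alfalfa meal, x4 = kg of canola meal.
Minimise 0.16x1 + 0.26x2 + 0.19x3 + 0.25x4 subject to:
  47x1 + 432x2 + 183x3 + 380x4 ≥ 705   (crude protein)
  0.2x1 + 16.2x2 + 6.9x3 + 21.3x4 ≥ 16.8   (lysine)
  x1, x2, x3, x4 ≥ 0.
The minimum-cost mix takes nothing from molasses, alfalfa meal, canola meal — only cottonseed meal. There the crude protein constraint is tight.
That vertex is x2 = 1.632.
Cost = 0.26·1.632 = 0.42432.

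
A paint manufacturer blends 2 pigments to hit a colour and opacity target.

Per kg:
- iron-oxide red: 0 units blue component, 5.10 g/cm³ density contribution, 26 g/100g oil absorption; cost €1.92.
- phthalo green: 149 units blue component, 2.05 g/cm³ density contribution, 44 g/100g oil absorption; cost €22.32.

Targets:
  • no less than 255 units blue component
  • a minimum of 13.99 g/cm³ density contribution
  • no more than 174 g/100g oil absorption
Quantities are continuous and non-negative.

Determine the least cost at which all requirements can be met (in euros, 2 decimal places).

Let x1 = kg of iron-oxide red, x2 = kg of phthalo green.
Minimise 1.92x1 + 22.32x2 subject to:
  149x2 ≥ 255   (blue component)
  5.1x1 + 2.05x2 ≥ 13.99   (density contribution)
  26x1 + 44x2 ≤ 174   (oil absorption)
  x1, x2 ≥ 0.
Both inputs are positive at the optimum. The blue component and density contribution requirements are met with equality.
Solving gives x1 = 2.055, x2 = 1.711.
Hence cost = 1.92·2.055 + 22.32·1.711 = €42.1351.

€42.14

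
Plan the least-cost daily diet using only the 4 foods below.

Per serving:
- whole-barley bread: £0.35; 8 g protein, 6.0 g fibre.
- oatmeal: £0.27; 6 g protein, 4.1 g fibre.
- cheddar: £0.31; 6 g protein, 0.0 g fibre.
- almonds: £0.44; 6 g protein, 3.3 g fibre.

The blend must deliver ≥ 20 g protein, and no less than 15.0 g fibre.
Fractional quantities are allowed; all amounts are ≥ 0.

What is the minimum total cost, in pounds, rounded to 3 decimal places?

Let x1 = servings of whole-barley bread, x2 = servings of oatmeal, x3 = servings of cheddar, x4 = servings of almonds.
Minimise 0.35x1 + 0.27x2 + 0.31x3 + 0.44x4 with:
  8x1 + 6x2 + 6x3 + 6x4 ≥ 20   (protein)
  6x1 + 4.1x2 + 3.3x4 ≥ 15   (fibre)
  x1, x2, x3, x4 ≥ 0.
The optimal basis is {whole-barley bread}; oatmeal, cheddar, almonds drop out. Binding constraints: protein and fibre.
Solving gives x1 = 2.5.
Hence cost = 0.35·2.5 = £0.87500.

£0.875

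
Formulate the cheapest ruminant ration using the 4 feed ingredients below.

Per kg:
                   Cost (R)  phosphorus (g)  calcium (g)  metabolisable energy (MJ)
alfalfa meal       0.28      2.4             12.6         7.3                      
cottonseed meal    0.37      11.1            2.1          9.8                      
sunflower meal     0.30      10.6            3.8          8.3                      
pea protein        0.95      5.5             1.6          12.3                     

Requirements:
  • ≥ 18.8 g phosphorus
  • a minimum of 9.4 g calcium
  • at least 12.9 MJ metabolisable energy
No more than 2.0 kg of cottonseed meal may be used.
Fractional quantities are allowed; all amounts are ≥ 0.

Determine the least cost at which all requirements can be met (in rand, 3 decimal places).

R0.580

This is a linear program. Let x1 = kg of alfalfa meal, x2 = kg of cottonseed meal, x3 = kg of sunflower meal, x4 = kg of pea protein.
min 0.28x1 + 0.37x2 + 0.3x3 + 0.95x4 subject to:
  2.4x1 + 11.1x2 + 10.6x3 + 5.5x4 ≥ 18.8   (phosphorus)
  12.6x1 + 2.1x2 + 3.8x3 + 1.6x4 ≥ 9.4   (calcium)
  7.3x1 + 9.8x2 + 8.3x3 + 12.3x4 ≥ 12.9   (metabolisable energy)
  x2 ≤ 2
  x1, x2, x3, x4 ≥ 0.
The optimal basis is {alfalfa meal, sunflower meal}; cottonseed meal, pea protein drop out. Binding constraints: phosphorus and calcium.
Optimal quantities: alfalfa meal = 0.2266 kg, sunflower meal = 1.722 kg.
Objective = 0.28·0.2266 + 0.3·1.722 = 0.58005.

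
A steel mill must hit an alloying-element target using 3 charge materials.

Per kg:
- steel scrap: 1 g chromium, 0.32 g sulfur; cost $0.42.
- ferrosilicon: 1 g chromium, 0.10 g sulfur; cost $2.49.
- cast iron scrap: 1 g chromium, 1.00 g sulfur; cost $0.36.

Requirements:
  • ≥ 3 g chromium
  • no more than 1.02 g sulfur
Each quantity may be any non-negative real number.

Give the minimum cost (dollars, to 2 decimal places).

$1.25

Let x1 = kg of steel scrap, x2 = kg of ferrosilicon, x3 = kg of cast iron scrap.
min 0.42x1 + 2.49x2 + 0.36x3 with:
  1x1 + 1x2 + 1x3 ≥ 3   (chromium)
  0.32x1 + 0.1x2 + 1x3 ≤ 1.02   (sulfur)
  x1, x2, x3 ≥ 0.
The optimal basis is {steel scrap, cast iron scrap}; ferrosilicon drops out. There the chromium and sulfur constraints are tight.
Solving gives x1 = 2.912, x3 = 0.08824.
Cost = 0.42·2.912 + 0.36·0.08824 = 1.2548.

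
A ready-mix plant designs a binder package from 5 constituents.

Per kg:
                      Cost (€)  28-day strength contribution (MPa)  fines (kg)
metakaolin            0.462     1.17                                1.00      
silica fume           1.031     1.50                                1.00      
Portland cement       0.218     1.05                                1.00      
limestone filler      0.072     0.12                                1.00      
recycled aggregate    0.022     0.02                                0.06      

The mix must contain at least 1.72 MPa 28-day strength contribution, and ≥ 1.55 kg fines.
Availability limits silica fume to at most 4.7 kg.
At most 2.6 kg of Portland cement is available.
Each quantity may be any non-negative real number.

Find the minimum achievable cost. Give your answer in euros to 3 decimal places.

€0.357

Let x1 = kg of metakaolin, x2 = kg of silica fume, x3 = kg of Portland cement, x4 = kg of limestone filler, x5 = kg of recycled aggregate.
Minimise 0.462x1 + 1.031x2 + 0.218x3 + 0.072x4 + 0.022x5 s.t.:
  1.17x1 + 1.5x2 + 1.05x3 + 0.12x4 + 0.02x5 ≥ 1.72   (28-day strength contribution)
  1x1 + 1x2 + 1x3 + 1x4 + 0.06x5 ≥ 1.55   (fines)
  x2 ≤ 4.7
  x3 ≤ 2.6
  x1, x2, x3, x4, x5 ≥ 0.
At the optimum only Portland cement is positive (metakaolin, silica fume, limestone filler, recycled aggregate = 0). The 28-day strength contribution requirement is met with equality.
That vertex is x3 = 1.638.
Cost = 0.218·1.638 = 0.35708.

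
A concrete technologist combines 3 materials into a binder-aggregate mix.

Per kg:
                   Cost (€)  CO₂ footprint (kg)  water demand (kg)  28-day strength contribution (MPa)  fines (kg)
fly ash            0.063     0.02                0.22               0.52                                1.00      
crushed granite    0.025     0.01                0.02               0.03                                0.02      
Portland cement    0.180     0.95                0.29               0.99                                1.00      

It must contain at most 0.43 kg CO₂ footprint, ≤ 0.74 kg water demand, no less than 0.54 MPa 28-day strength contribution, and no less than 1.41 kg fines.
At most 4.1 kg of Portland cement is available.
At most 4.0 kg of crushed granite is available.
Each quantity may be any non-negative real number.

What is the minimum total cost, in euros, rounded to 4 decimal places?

€0.0888

This is a linear program. Let x1 = kg of fly ash, x2 = kg of crushed granite, x3 = kg of Portland cement.
Minimise 0.063x1 + 0.025x2 + 0.18x3 s.t.:
  0.02x1 + 0.01x2 + 0.95x3 ≤ 0.43   (CO₂ footprint)
  0.22x1 + 0.02x2 + 0.29x3 ≤ 0.74   (water demand)
  0.52x1 + 0.03x2 + 0.99x3 ≥ 0.54   (28-day strength contribution)
  1x1 + 0.02x2 + 1x3 ≥ 1.41   (fines)
  x3 ≤ 4.1
  x2 ≤ 4
  x1, x2, x3 ≥ 0.
The minimum-cost mix takes nothing from crushed granite, Portland cement — only fly ash. Binding constraint: fines.
Optimal quantities: fly ash = 1.41 kg.
Objective = 0.063·1.41 = 0.088830.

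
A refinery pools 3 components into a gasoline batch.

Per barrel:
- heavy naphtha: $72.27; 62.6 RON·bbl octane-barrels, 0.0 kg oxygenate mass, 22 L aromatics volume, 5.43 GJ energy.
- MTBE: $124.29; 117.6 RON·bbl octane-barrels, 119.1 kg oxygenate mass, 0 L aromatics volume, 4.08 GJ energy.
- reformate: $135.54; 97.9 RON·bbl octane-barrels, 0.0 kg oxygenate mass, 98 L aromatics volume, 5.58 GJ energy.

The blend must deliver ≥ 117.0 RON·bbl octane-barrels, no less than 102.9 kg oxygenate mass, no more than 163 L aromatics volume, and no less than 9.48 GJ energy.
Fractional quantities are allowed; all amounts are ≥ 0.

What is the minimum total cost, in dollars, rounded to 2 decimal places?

$186.64

This is a linear program. Let x1 = barrels of heavy naphtha, x2 = barrels of MTBE, x3 = barrels of reformate.
min 72.27x1 + 124.29x2 + 135.54x3 s.t.:
  62.6x1 + 117.6x2 + 97.9x3 ≥ 117   (octane-barrels)
  119.1x2 ≥ 102.9   (oxygenate mass)
  22x1 + 98x3 ≤ 163   (aromatics volume)
  5.43x1 + 4.08x2 + 5.58x3 ≥ 9.48   (energy)
  x1, x2, x3 ≥ 0.
The optimal basis is {heavy naphtha, MTBE}; reformate drops out. Binding constraints: oxygenate mass and energy.
Solving gives x1 = 1.0967, x2 = 0.86398.
Cost = 72.27·1.0967 + 124.29·0.86398 = 186.6426.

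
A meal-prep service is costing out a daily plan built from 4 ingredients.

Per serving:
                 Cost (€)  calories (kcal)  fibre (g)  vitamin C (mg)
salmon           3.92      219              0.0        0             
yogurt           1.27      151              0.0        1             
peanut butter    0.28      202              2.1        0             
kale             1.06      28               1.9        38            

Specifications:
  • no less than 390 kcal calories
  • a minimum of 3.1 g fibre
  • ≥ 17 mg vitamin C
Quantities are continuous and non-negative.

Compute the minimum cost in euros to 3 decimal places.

Treat it as an LP. Let x1 = servings of salmon, x2 = servings of yogurt, x3 = servings of peanut butter, x4 = servings of kale.
Minimise 3.92x1 + 1.27x2 + 0.28x3 + 1.06x4 s.t.:
  219x1 + 151x2 + 202x3 + 28x4 ≥ 390   (calories)
  2.1x3 + 1.9x4 ≥ 3.1   (fibre)
  1x2 + 38x4 ≥ 17   (vitamin C)
  x1, x2, x3, x4 ≥ 0.
At the optimum only peanut butter, kale are positive (salmon, yogurt = 0). Binding constraints: calories and vitamin C.
So peanut butter = 1.8687 servings, kale = 0.44737 servings.
Total cost: 0.28·1.8687 + 1.06·0.44737 = 0.99745.

€0.997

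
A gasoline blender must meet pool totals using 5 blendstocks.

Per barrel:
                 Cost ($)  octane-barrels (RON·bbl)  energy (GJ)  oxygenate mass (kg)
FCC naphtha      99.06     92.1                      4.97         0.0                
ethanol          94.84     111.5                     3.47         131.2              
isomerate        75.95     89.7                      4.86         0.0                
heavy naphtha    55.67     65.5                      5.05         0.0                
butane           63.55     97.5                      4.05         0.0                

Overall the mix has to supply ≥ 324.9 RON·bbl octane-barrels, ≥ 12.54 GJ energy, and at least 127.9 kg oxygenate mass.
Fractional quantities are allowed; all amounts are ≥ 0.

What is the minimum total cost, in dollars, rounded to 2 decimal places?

$234.36

Let x1 = barrels of FCC naphtha, x2 = barrels of ethanol, x3 = barrels of isomerate, x4 = barrels of heavy naphtha, x5 = barrels of butane.
Minimise 99.06x1 + 94.84x2 + 75.95x3 + 55.67x4 + 63.55x5 s.t.:
  92.1x1 + 111.5x2 + 89.7x3 + 65.5x4 + 97.5x5 ≥ 324.9   (octane-barrels)
  4.97x1 + 3.47x2 + 4.86x3 + 5.05x4 + 4.05x5 ≥ 12.54   (energy)
  131.2x2 ≥ 127.9   (oxygenate mass)
  x1, x2, x3, x4, x5 ≥ 0.
The cheapest feasible vertex uses only ethanol, heavy naphtha, butane; FCC naphtha, isomerate are not used. There the octane-barrels, energy, oxygenate mass constraints are tight.
Optimal quantities: ethanol = 0.97485 barrels, heavy naphtha = 0.075766 barrels, butane = 2.1666 barrels.
Cost = 94.84·0.97485 + 55.67·0.075766 + 63.55·2.1666 = 234.3601.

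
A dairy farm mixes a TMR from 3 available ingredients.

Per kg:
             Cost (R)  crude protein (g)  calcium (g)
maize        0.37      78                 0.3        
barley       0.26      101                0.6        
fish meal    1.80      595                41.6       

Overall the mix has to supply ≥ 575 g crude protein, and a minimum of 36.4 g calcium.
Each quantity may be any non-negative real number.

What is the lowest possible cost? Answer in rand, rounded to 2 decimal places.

R1.71

This is a linear program. Let x1 = kg of maize, x2 = kg of barley, x3 = kg of fish meal.
Minimize 0.37x1 + 0.26x2 + 1.8x3 with:
  78x1 + 101x2 + 595x3 ≥ 575   (crude protein)
  0.3x1 + 0.6x2 + 41.6x3 ≥ 36.4   (calcium)
  x1, x2, x3 ≥ 0.
The optimal basis is {barley, fish meal}; maize drops out. Binding constraints: crude protein and calcium.
So barley = 0.5884 kg, fish meal = 0.8665 kg.
Cost = 0.26·0.5884 + 1.8·0.8665 = 1.7127.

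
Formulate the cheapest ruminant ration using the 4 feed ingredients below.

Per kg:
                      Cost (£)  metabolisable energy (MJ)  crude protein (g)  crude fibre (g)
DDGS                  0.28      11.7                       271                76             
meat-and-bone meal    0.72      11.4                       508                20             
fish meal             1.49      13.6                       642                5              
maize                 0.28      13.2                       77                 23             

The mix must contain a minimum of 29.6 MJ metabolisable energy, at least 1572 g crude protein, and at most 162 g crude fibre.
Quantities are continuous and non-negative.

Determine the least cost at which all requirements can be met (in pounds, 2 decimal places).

Let x1 = kg of DDGS, x2 = kg of meat-and-bone meal, x3 = kg of fish meal, x4 = kg of maize.
Minimize 0.28x1 + 0.72x2 + 1.49x3 + 0.28x4 s.t.:
  11.7x1 + 11.4x2 + 13.6x3 + 13.2x4 ≥ 29.6   (metabolisable energy)
  271x1 + 508x2 + 642x3 + 77x4 ≥ 1572   (crude protein)
  76x1 + 20x2 + 5x3 + 23x4 ≤ 162   (crude fibre)
  x1, x2, x3, x4 ≥ 0.
At the optimum only DDGS, meat-and-bone meal are positive (fish meal, maize = 0). Binding constraints: crude protein and crude fibre.
That vertex is x1 = 1.532, x2 = 2.277.
Cost = 0.28·1.532 + 0.72·2.277 = 2.0684.

£2.07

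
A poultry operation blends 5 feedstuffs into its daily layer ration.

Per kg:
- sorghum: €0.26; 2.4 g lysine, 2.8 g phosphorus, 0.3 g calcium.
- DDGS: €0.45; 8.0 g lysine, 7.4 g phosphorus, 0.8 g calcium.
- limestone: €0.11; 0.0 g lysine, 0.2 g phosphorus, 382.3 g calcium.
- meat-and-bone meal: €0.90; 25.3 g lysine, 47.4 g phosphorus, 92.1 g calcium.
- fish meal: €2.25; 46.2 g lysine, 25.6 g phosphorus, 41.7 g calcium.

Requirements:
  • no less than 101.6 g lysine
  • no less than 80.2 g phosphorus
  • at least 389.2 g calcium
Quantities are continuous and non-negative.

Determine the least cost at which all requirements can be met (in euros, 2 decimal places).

Set it up as a linear program. Let x1 = kg of sorghum, x2 = kg of DDGS, x3 = kg of limestone, x4 = kg of meat-and-bone meal, x5 = kg of fish meal.
min 0.26x1 + 0.45x2 + 0.11x3 + 0.9x4 + 2.25x5 subject to:
  2.4x1 + 8x2 + 25.3x4 + 46.2x5 ≥ 101.6   (lysine)
  2.8x1 + 7.4x2 + 0.2x3 + 47.4x4 + 25.6x5 ≥ 80.2   (phosphorus)
  0.3x1 + 0.8x2 + 382.3x3 + 92.1x4 + 41.7x5 ≥ 389.2   (calcium)
  x1, x2, x3, x4, x5 ≥ 0.
The cheapest feasible vertex uses only limestone, meat-and-bone meal; sorghum, DDGS, fish meal are not used. There the lysine and calcium constraints are tight.
Optimal quantities: limestone = 0.0506 kg, meat-and-bone meal = 4.016 kg.
Hence cost = 0.11·0.0506 + 0.9·4.016 = €3.6200.

€3.62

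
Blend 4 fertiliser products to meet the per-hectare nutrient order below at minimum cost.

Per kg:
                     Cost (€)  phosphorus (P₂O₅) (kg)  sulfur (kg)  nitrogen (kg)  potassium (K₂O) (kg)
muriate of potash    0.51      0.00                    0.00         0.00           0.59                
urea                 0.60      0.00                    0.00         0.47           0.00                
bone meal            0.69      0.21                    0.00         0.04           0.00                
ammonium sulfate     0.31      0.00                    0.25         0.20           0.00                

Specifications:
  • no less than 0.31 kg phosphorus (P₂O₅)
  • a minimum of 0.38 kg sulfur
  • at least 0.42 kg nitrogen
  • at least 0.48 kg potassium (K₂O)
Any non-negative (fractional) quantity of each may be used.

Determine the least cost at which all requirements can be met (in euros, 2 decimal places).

€1.98

Let x1 = kg of muriate of potash, x2 = kg of urea, x3 = kg of bone meal, x4 = kg of ammonium sulfate.
min 0.51x1 + 0.6x2 + 0.69x3 + 0.31x4 s.t.:
  0.21x3 ≥ 0.31   (phosphorus (P₂O₅))
  0.25x4 ≥ 0.38   (sulfur)
  0.47x2 + 0.04x3 + 0.2x4 ≥ 0.42   (nitrogen)
  0.59x1 ≥ 0.48   (potassium (K₂O))
  x1, x2, x3, x4 ≥ 0.
All 4 inputs are positive at the optimum. There the phosphorus (P₂O₅), sulfur, nitrogen, potassium (K₂O) constraints are tight.
Optimal quantities: muriate of potash = 0.8136 kg, urea = 0.1212 kg, bone meal = 1.476 kg, ammonium sulfate = 1.52 kg.
Objective = 0.51·0.8136 + 0.6·0.1212 + 0.69·1.476 + 0.31·1.52 = 1.9773.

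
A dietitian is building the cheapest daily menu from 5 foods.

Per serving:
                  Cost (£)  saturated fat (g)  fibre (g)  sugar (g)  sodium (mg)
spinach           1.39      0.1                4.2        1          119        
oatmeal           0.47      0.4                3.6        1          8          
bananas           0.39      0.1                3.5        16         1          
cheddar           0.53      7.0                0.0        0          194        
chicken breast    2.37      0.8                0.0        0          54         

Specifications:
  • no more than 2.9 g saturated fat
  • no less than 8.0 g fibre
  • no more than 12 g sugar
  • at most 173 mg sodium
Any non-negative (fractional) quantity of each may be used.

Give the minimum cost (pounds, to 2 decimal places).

Let x1 = servings of spinach, x2 = servings of oatmeal, x3 = servings of bananas, x4 = servings of cheddar, x5 = servings of chicken breast.
min 1.39x1 + 0.47x2 + 0.39x3 + 0.53x4 + 2.37x5 subject to:
  0.1x1 + 0.4x2 + 0.1x3 + 7x4 + 0.8x5 ≤ 2.9   (saturated fat)
  4.2x1 + 3.6x2 + 3.5x3 ≥ 8   (fibre)
  1x1 + 1x2 + 16x3 ≤ 12   (sugar)
  119x1 + 8x2 + 1x3 + 194x4 + 54x5 ≤ 173   (sodium)
  x1, x2, x3, x4, x5 ≥ 0.
At the optimum only oatmeal, bananas are positive (spinach, cheddar, chicken breast = 0). Binding constraints: fibre and sugar.
So oatmeal = 1.59 servings, bananas = 0.6506 servings.
Hence cost = 0.47·1.59 + 0.39·0.6506 = £1.0010.

£1.00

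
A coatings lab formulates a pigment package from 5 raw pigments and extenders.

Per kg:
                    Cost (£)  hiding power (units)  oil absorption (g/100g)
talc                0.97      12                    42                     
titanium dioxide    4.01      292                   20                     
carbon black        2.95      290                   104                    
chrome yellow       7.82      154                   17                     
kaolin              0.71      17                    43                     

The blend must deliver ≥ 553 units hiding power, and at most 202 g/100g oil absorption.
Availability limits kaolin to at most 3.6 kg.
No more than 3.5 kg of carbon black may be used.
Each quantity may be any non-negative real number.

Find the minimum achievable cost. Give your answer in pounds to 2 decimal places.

£5.63

Treat it as an LP. Let x1 = kg of talc, x2 = kg of titanium dioxide, x3 = kg of carbon black, x4 = kg of chrome yellow, x5 = kg of kaolin.
Minimize 0.97x1 + 4.01x2 + 2.95x3 + 7.82x4 + 0.71x5 subject to:
  12x1 + 292x2 + 290x3 + 154x4 + 17x5 ≥ 553   (hiding power)
  42x1 + 20x2 + 104x3 + 17x4 + 43x5 ≤ 202   (oil absorption)
  x5 ≤ 3.6
  x3 ≤ 3.5
  x1, x2, x3, x4, x5 ≥ 0.
The cheapest feasible vertex uses only carbon black; talc, titanium dioxide, chrome yellow, kaolin are not used. Binding constraint: hiding power.
So carbon black = 1.907 kg.
Hence cost = 2.95·1.907 = £5.6257.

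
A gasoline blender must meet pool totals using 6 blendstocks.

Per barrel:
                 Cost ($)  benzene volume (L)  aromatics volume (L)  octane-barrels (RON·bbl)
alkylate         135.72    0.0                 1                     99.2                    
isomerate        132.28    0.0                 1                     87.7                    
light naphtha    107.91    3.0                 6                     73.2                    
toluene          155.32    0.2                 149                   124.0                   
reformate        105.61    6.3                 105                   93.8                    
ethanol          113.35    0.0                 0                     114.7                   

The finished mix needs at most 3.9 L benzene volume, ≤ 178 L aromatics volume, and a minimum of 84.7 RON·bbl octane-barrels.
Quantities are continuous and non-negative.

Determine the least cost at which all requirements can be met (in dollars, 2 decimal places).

Treat it as an LP. Let x1 = barrels of alkylate, x2 = barrels of isomerate, x3 = barrels of light naphtha, x4 = barrels of toluene, x5 = barrels of reformate, x6 = barrels of ethanol.
Minimize 135.72x1 + 132.28x2 + 107.91x3 + 155.32x4 + 105.61x5 + 113.35x6 subject to:
  3x3 + 0.2x4 + 6.3x5 ≤ 3.9   (benzene volume)
  1x1 + 1x2 + 6x3 + 149x4 + 105x5 ≤ 178   (aromatics volume)
  99.2x1 + 87.7x2 + 73.2x3 + 124x4 + 93.8x5 + 114.7x6 ≥ 84.7   (octane-barrels)
  x1, x2, x3, x4, x5, x6 ≥ 0.
At the optimum only ethanol is positive (alkylate, isomerate, light naphtha, toluene, reformate = 0). There the octane-barrels constraint is tight.
Optimal quantities: ethanol = 0.7384 barrels.
Cost = 113.35·0.7384 = 83.6976.

$83.70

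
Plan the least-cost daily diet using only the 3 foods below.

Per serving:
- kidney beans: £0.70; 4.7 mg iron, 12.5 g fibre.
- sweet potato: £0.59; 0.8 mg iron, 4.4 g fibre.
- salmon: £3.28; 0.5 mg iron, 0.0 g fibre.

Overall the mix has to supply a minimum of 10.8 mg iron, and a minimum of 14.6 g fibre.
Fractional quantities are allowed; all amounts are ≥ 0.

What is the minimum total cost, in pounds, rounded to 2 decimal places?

Let x1 = servings of kidney beans, x2 = servings of sweet potato, x3 = servings of salmon.
Minimise 0.7x1 + 0.59x2 + 3.28x3 s.t.:
  4.7x1 + 0.8x2 + 0.5x3 ≥ 10.8   (iron)
  12.5x1 + 4.4x2 ≥ 14.6   (fibre)
  x1, x2, x3 ≥ 0.
The minimum-cost mix takes nothing from sweet potato, salmon — only kidney beans. There the iron constraint is tight.
Optimal quantities: kidney beans = 2.298 servings.
Objective = 0.7·2.298 = 1.6086.

£1.61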